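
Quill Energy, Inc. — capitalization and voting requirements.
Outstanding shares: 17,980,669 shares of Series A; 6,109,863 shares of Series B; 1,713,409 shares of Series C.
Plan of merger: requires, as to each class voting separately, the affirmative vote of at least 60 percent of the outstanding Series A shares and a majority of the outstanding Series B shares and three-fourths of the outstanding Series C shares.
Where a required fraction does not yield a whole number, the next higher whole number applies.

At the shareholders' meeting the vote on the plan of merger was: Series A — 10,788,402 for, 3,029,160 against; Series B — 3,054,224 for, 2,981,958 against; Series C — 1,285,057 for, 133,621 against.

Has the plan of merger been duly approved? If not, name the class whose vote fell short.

Not approved — the Series B shares did not give the required vote.

Series A: 3/5 of 17980669 = 10788401.40, rounded up to 10788402; 10,788,402 required, 10,788,402 in favor — approved.
Series B: a majority of 6109863 is 3054932; 3,054,932 required, 3,054,224 in favor — not approved.
Series C: 3/4 of 1713409 = 1285056.75, rounded up to 1285057; 1,285,057 required, 1,285,057 in favor — approved.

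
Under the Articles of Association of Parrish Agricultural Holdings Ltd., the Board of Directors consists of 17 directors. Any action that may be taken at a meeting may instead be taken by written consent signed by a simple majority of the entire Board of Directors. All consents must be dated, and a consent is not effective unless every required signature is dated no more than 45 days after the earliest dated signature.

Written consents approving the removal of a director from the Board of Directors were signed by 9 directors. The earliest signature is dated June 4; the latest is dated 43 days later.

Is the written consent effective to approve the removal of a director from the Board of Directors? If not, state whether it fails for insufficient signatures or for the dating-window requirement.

Effective — both the signature and dating-window requirements are satisfied.

Signatures required: a simple majority of 17 — a majority of 17 is 9, so 9 needed; 9 signed. Sufficient.
Dating window: the latest signature is 43 days after the earliest; the limit is 45 days. Within the window.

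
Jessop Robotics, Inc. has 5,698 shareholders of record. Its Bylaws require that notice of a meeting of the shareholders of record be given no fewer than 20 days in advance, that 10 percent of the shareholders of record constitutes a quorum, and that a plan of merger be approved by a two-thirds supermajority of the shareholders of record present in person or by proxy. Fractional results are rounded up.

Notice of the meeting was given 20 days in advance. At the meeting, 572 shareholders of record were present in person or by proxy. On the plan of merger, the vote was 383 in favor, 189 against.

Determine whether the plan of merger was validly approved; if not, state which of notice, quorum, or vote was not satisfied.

Valid — all requirements satisfied.

Notice: 20 days given; 20 required. Satisfied.
Quorum: 10% of 5,698 = 569.80, rounded up to 570; 572 present. Satisfied.
Vote: requires two-thirds of those present (572); 2/3 of 572 = 381.33, rounded up to 382, so 382 needed; 383 in favor. Satisfied.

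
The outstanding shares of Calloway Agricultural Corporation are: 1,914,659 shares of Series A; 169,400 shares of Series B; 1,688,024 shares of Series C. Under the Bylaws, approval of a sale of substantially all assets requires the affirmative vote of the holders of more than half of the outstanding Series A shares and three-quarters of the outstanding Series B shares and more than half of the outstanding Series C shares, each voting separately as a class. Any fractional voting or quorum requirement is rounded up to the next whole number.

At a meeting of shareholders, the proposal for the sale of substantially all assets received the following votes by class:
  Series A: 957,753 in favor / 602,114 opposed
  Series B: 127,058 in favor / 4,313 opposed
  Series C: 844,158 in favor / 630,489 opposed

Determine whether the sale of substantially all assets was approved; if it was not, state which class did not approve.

Series A: a majority of 1914659 is 957330; 957,330 required, 957,753 in favor — approved.
Series B: 3/4 of 169400 = 127050; 127,050 required, 127,058 in favor — approved.
Series C: a majority of 1688024 is 844013; 844,013 required, 844,158 in favor — approved.

Approved — every class gave the required vote.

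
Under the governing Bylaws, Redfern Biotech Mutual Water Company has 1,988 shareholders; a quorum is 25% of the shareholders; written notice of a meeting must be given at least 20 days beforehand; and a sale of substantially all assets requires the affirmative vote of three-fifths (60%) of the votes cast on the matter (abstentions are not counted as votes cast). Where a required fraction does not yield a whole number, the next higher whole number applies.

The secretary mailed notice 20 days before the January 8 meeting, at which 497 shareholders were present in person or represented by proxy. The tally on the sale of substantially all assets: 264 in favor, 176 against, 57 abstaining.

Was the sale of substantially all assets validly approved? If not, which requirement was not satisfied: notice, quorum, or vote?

Notice: 20 days given; 20 required. Satisfied.
Quorum: 25% of 1,988 = 497; 497 present. Satisfied.
Vote: requires three-fifths of the votes cast (497 − 57 abstaining = 440); 3/5 of 440 = 264, so 264 needed; 264 in favor. Satisfied.

Valid — all requirements satisfied.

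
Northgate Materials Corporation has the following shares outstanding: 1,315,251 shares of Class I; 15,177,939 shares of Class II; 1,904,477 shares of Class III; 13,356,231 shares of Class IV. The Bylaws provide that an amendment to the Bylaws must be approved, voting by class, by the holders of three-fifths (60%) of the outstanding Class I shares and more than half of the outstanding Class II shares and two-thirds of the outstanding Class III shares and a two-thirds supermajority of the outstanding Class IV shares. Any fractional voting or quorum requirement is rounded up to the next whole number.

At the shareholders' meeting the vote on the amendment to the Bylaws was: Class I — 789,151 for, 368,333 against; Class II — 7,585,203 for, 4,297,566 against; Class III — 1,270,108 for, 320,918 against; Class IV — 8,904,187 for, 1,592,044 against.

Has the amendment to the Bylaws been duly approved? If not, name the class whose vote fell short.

Not approved — the Class II shares did not give the required vote.

Class I: 3/5 of 1315251 = 789150.60, rounded up to 789151; 789,151 required, 789,151 in favor — approved.
Class II: a majority of 15177939 is 7588970; 7,588,970 required, 7,585,203 in favor — not approved.
Class III: 2/3 of 1904477 = 1269651.33, rounded up to 1269652; 1,269,652 required, 1,270,108 in favor — approved.
Class IV: 2/3 of 13356231 = 8904154; 8,904,154 required, 8,904,187 in favor — approved.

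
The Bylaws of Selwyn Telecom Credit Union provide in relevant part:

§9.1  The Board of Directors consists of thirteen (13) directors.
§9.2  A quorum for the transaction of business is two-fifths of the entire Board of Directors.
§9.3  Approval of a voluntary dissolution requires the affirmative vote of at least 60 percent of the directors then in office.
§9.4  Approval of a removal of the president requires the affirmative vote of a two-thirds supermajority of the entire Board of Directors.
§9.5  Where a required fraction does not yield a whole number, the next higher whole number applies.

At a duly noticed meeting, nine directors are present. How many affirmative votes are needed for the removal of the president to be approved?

The removal of the president requires two-thirds of the entire Board of Directors (13).
2/3 of 13 = 8.67, rounded up to 9.

9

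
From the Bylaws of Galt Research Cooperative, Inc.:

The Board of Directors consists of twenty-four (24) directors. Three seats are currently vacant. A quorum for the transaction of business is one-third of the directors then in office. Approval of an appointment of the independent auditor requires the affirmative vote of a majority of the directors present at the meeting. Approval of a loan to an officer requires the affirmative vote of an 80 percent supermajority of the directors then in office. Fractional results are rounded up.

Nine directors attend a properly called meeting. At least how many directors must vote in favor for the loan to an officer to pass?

17

The loan to an officer requires four-fifths of the directors then in office (21).
4/5 of 21 = 16.80, rounded up to 17.
(Only 9 can vote, so the loan to an officer cannot pass at this meeting, but the required vote is still 17.)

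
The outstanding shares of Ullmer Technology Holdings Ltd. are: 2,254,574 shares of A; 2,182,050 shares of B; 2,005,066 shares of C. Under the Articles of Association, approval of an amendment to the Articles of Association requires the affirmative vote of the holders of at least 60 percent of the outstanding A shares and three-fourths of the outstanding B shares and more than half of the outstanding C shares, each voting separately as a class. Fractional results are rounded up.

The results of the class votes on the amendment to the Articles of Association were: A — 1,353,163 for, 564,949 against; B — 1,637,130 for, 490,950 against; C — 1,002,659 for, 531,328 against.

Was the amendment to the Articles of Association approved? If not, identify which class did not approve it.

A: 3/5 of 2254574 = 1352744.40, rounded up to 1352745; 1,352,745 required, 1,353,163 in favor — approved.
B: 3/4 of 2182050 = 1636537.50, rounded up to 1636538; 1,636,538 required, 1,637,130 in favor — approved.
C: a majority of 2005066 is 1002534; 1,002,534 required, 1,002,659 in favor — approved.

Approved — every class gave the required vote.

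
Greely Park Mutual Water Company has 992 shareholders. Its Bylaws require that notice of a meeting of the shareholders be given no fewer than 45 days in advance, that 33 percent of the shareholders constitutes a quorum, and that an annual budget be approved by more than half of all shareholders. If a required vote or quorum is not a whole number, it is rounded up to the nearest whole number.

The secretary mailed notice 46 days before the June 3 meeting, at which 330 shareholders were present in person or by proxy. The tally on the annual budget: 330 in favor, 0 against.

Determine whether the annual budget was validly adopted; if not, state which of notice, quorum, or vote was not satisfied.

Invalid — vote requirement not satisfied.

Notice: 46 days given; 45 required. Satisfied.
Quorum: 33% of 992 = 327.36, rounded up to 328; 330 present. Satisfied.
Vote: requires a majority of all shareholders (992); a majority of 992 is 497, so 497 needed; 330 in favor. Not satisfied.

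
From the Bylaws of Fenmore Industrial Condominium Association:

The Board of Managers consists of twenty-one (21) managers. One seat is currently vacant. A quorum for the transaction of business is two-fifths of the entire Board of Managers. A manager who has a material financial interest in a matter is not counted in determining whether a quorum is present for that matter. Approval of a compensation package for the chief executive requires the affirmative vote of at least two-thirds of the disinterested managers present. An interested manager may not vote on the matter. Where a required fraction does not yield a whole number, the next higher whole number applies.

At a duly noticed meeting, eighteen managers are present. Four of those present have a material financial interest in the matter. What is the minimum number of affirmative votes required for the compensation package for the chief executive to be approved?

10

The compensation package for the chief executive requires two-thirds of the disinterested managers present (18 − 4 = 14).
2/3 of 14 = 9.33, rounded up to 10.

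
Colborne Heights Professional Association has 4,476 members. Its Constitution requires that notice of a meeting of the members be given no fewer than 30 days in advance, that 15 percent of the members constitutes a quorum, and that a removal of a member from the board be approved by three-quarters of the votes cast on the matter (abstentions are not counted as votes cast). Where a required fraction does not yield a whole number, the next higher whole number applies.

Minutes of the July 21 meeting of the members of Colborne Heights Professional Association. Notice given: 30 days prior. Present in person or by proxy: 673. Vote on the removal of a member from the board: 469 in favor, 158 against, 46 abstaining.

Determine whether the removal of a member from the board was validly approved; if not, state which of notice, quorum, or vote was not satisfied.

Invalid — vote requirement not satisfied.

Notice: 30 days given; 30 required. Satisfied.
Quorum: 15% of 4,476 = 671.40, rounded up to 672; 673 present. Satisfied.
Vote: requires three-fourths of the votes cast (673 − 46 abstaining = 627); 3/4 of 627 = 470.25, rounded up to 471, so 471 needed; 469 in favor. Not satisfied.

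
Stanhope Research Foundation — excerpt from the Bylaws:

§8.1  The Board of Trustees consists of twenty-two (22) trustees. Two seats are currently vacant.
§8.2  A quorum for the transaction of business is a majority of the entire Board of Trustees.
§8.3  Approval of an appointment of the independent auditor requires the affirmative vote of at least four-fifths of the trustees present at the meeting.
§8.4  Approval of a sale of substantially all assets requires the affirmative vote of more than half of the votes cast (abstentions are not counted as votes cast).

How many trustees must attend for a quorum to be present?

12

A majority of 22 is 12.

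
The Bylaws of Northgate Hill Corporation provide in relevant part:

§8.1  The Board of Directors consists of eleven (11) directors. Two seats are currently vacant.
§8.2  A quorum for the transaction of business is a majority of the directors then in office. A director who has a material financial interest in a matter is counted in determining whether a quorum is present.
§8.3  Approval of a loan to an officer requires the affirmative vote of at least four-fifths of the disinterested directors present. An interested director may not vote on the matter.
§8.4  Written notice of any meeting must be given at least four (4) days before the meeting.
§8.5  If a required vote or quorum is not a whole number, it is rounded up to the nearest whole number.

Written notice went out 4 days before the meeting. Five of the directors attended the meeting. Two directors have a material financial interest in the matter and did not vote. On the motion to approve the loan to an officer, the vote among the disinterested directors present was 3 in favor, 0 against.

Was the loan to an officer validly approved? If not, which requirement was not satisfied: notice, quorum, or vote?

Notice: 4 days given; 4 required (4 ≥ 4). Satisfied.
Quorum: 5 present (interested directors count toward quorum); quorum is 5. Satisfied.
Vote: the loan to an officer requires four-fifths of the disinterested directors present (5 − 2 = 3). 4/5 of 3 = 2.40, rounded up to 3, so 3 affirmative votes are needed; 3 voted in favor. Satisfied.

Valid — all requirements satisfied.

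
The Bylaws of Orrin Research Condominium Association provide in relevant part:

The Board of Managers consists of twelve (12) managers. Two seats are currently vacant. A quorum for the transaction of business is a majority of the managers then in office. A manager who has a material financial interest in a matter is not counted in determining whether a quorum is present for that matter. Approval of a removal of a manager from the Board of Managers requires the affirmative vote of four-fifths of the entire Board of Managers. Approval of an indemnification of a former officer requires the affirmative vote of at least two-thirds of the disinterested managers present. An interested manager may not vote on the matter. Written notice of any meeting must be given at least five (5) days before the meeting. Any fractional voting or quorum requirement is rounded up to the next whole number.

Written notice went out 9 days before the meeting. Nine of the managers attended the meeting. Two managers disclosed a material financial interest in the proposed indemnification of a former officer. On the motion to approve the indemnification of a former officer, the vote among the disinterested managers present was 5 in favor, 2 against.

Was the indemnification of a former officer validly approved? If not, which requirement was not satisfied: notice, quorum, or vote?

Valid — all requirements satisfied.

Notice: 9 days given; 5 required (9 ≥ 5). Satisfied.
Quorum: 9 present, but the 2 interested managers do not count, leaving 7. Quorum is 6. Satisfied.
Vote: the indemnification of a former officer requires two-thirds of the disinterested managers present (9 − 2 = 7). 2/3 of 7 = 4.67, rounded up to 5, so 5 affirmative votes are needed; 5 voted in favor. Satisfied.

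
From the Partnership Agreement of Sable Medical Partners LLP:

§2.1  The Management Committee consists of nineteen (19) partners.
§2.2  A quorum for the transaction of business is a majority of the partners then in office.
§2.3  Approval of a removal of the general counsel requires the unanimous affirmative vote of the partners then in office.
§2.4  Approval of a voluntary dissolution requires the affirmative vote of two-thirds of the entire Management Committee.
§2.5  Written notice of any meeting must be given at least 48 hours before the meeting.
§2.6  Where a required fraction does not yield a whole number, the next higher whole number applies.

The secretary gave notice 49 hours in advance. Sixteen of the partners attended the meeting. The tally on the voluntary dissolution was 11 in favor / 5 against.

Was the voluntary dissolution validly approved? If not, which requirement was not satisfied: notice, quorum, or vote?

Invalid — vote requirement not satisfied.

Notice: 49 hours given; 48 required (49 ≥ 48). Satisfied.
Quorum: 16 present; quorum is 10. Satisfied.
Vote: the voluntary dissolution requires two-thirds of the entire Management Committee (19). 2/3 of 19 = 12.67, rounded up to 13, so 13 affirmative votes are needed; 11 voted in favor. Not satisfied.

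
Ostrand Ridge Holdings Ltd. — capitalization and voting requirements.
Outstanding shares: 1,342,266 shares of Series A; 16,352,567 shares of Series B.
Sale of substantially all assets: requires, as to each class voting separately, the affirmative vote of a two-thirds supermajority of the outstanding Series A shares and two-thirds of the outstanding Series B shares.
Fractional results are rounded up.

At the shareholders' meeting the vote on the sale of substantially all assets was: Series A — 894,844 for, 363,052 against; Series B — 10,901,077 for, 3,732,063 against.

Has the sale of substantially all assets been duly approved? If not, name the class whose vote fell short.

Series A: 2/3 of 1342266 = 894844; 894,844 required, 894,844 in favor — approved.
Series B: 2/3 of 16352567 = 10901711.33, rounded up to 10901712; 10,901,712 required, 10,901,077 in favor — not approved.

Not approved — the Series B shares did not give the required vote.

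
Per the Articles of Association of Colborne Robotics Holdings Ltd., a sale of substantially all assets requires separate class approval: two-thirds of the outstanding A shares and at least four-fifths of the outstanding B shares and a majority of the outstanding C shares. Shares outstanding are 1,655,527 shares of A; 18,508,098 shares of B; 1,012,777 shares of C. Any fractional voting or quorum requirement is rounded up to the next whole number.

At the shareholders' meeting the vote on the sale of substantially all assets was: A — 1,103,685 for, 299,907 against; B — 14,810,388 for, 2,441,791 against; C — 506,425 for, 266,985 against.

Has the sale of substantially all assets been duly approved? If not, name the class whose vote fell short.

A: 2/3 of 1655527 = 1103684.67, rounded up to 1103685; 1,103,685 required, 1,103,685 in favor — approved.
B: 4/5 of 18508098 = 14806478.40, rounded up to 14806479; 14,806,479 required, 14,810,388 in favor — approved.
C: a majority of 1012777 is 506389; 506,389 required, 506,425 in favor — approved.

Approved — every class gave the required vote.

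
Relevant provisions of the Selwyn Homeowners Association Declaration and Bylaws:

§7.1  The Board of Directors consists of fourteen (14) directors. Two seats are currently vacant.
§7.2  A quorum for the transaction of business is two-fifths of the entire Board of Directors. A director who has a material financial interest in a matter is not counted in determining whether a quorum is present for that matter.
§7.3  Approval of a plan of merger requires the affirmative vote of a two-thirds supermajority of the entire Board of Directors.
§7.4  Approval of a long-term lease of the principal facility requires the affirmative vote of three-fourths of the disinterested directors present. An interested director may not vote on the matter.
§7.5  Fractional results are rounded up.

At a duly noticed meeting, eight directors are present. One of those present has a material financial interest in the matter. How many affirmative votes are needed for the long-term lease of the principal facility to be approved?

The long-term lease of the principal facility requires three-fourths of the disinterested directors present (8 − 1 = 7).
3/4 of 7 = 5.25, rounded up to 6.

6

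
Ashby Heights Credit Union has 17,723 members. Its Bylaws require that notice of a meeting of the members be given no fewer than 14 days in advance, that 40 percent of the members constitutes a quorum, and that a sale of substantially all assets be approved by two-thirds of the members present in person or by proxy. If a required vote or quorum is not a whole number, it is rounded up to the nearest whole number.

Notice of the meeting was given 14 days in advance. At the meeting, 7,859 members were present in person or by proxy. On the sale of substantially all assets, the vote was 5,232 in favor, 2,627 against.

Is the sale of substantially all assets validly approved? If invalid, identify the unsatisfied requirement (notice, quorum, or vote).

Notice: 14 days given; 14 required. Satisfied.
Quorum: 40% of 17,723 = 7,089.20, rounded up to 7,090; 7,859 present. Satisfied.
Vote: requires two-thirds of those present (7,859); 2/3 of 7859 = 5239.33, rounded up to 5240, so 5,240 needed; 5,232 in favor. Not satisfied.

Invalid — vote requirement not satisfied.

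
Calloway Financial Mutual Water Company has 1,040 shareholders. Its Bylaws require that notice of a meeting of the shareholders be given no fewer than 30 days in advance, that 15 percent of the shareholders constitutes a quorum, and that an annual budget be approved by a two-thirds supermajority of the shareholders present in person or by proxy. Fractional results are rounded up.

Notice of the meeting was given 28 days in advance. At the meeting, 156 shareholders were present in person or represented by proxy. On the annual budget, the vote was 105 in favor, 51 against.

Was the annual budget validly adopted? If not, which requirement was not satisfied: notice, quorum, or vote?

Notice: 28 days given; 30 required. Not satisfied.
Quorum: 15% of 1,040 = 156; 156 present. Satisfied.
Vote: requires two-thirds of those present (156); 2/3 of 156 = 104, so 104 needed; 105 in favor. Satisfied.

Invalid — notice requirement not satisfied.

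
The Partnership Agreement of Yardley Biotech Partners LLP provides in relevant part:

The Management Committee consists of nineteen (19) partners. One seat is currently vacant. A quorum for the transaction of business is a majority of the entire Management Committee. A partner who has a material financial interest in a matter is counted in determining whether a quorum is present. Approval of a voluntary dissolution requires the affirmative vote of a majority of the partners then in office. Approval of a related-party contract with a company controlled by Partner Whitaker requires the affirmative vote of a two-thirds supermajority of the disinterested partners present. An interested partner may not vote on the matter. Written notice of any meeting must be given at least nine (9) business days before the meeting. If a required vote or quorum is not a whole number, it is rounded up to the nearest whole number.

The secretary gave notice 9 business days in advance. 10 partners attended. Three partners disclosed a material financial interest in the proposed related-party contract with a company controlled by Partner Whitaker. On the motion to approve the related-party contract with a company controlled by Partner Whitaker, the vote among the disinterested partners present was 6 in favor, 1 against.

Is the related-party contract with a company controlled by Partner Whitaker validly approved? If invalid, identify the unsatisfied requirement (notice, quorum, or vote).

Valid — all requirements satisfied.

Notice: 9 business days given; 9 required (9 ≥ 9). Satisfied.
Quorum: 10 present (interested partners count toward quorum); quorum is 10. Satisfied.
Vote: the related-party contract with a company controlled by Partner Whitaker requires two-thirds of the disinterested partners present (10 − 3 = 7). 2/3 of 7 = 4.67, rounded up to 5, so 5 affirmative votes are needed; 6 voted in favor. Satisfied.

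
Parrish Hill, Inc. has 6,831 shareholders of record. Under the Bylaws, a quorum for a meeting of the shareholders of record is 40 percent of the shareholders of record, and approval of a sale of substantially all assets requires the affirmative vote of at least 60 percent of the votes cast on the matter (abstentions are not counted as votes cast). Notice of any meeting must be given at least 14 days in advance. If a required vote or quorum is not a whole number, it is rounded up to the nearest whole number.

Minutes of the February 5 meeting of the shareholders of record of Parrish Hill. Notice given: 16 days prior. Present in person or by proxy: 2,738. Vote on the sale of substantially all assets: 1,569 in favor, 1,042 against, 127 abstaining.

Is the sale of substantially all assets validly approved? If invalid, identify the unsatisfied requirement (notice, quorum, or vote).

Notice: 16 days given; 14 required. Satisfied.
Quorum: 40% of 6,831 = 2,732.40, rounded up to 2,733; 2,738 present. Satisfied.
Vote: requires three-fifths of the votes cast (2,738 − 127 abstaining = 2,611); 3/5 of 2611 = 1566.60, rounded up to 1567, so 1,567 needed; 1,569 in favor. Satisfied.

Valid — all requirements satisfied.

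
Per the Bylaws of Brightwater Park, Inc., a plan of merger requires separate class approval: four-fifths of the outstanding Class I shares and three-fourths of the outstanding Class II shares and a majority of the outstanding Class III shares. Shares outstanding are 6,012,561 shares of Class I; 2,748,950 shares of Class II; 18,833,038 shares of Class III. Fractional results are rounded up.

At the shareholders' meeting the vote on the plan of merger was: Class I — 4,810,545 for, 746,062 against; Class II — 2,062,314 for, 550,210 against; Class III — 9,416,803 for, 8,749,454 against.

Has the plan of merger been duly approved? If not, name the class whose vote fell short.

Class I: 4/5 of 6012561 = 4810048.80, rounded up to 4810049; 4,810,049 required, 4,810,545 in favor — approved.
Class II: 3/4 of 2748950 = 2061712.50, rounded up to 2061713; 2,061,713 required, 2,062,314 in favor — approved.
Class III: a majority of 18833038 is 9416520; 9,416,520 required, 9,416,803 in favor — approved.

Approved — every class gave the required vote.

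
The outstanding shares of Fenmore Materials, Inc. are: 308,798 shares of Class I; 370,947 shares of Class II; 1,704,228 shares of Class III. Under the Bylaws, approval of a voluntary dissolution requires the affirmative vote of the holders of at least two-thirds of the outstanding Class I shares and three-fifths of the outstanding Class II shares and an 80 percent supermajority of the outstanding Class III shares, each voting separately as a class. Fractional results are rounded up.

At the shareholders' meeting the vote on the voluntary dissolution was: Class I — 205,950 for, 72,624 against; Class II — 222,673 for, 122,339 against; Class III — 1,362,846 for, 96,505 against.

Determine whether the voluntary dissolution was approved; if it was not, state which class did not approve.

Not approved — the Class III shares did not give the required vote.

Class I: 2/3 of 308798 = 205865.33, rounded up to 205866; 205,866 required, 205,950 in favor — approved.
Class II: 3/5 of 370947 = 222568.20, rounded up to 222569; 222,569 required, 222,673 in favor — approved.
Class III: 4/5 of 1704228 = 1363382.40, rounded up to 1363383; 1,363,383 required, 1,362,846 in favor — not approved.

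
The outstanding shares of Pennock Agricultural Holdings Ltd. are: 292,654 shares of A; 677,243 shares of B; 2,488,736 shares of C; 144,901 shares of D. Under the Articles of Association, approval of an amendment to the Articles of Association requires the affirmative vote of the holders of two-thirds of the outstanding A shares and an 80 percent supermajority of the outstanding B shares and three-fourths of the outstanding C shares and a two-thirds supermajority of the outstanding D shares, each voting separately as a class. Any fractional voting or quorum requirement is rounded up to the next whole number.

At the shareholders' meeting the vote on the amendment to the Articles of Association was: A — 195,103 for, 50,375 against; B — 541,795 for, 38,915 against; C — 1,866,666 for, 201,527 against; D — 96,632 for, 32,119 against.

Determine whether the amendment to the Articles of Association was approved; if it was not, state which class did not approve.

A: 2/3 of 292654 = 195102.67, rounded up to 195103; 195,103 required, 195,103 in favor — approved.
B: 4/5 of 677243 = 541794.40, rounded up to 541795; 541,795 required, 541,795 in favor — approved.
C: 3/4 of 2488736 = 1866552; 1,866,552 required, 1,866,666 in favor — approved.
D: 2/3 of 144901 = 96600.67, rounded up to 96601; 96,601 required, 96,632 in favor — approved.

Approved — every class gave the required vote.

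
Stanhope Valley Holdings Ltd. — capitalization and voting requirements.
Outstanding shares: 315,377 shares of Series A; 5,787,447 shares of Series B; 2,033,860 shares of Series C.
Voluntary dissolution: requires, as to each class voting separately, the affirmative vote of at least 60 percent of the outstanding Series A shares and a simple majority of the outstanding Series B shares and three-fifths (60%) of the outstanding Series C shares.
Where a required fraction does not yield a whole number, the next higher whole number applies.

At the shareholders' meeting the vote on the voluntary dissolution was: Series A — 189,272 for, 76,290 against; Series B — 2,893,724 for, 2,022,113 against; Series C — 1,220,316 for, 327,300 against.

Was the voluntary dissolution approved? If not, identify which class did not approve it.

Series A: 3/5 of 315377 = 189226.20, rounded up to 189227; 189,227 required, 189,272 in favor — approved.
Series B: a majority of 5787447 is 2893724; 2,893,724 required, 2,893,724 in favor — approved.
Series C: 3/5 of 2033860 = 1220316; 1,220,316 required, 1,220,316 in favor — approved.

Approved — every class gave the required vote.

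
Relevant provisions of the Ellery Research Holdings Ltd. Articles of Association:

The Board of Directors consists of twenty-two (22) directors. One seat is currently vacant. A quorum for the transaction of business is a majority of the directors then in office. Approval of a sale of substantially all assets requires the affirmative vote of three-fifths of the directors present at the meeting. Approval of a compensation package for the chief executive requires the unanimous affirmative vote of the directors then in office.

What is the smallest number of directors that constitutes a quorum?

A majority of 21 is 11.

11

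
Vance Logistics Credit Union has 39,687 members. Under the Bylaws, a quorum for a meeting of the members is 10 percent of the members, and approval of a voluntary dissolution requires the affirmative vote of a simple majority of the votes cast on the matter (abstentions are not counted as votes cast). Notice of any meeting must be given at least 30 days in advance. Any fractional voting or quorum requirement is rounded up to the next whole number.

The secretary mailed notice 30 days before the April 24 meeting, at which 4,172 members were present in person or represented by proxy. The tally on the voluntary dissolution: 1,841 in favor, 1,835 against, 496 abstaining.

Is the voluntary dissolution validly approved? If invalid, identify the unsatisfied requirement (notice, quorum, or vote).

Valid — all requirements satisfied.

Notice: 30 days given; 30 required. Satisfied.
Quorum: 10% of 39,687 = 3,968.70, rounded up to 3,969; 4,172 present. Satisfied.
Vote: requires a majority of the votes cast (4,172 − 496 abstaining = 3,676); a majority of 3676 is 1839, so 1,839 needed; 1,841 in favor. Satisfied.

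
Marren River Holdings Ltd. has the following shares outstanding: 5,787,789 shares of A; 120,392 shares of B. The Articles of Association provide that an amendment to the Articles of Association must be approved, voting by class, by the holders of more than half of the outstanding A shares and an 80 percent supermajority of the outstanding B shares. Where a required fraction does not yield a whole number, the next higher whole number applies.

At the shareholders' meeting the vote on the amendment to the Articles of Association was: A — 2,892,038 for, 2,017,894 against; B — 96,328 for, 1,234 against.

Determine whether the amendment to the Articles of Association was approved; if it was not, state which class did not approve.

A: a majority of 5787789 is 2893895; 2,893,895 required, 2,892,038 in favor — not approved.
B: 4/5 of 120392 = 96313.60, rounded up to 96314; 96,314 required, 96,328 in favor — approved.

Not approved — the A shares did not give the required vote.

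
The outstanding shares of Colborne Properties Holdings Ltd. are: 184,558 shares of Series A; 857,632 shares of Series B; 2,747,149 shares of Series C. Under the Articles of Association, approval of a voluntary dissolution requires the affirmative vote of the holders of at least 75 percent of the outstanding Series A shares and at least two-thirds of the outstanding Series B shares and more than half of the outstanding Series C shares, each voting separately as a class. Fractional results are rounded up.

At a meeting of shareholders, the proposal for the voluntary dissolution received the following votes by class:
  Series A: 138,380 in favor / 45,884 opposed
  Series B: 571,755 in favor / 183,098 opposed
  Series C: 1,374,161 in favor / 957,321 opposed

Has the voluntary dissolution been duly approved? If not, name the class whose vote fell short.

Series A: 3/4 of 184558 = 138418.50, rounded up to 138419; 138,419 required, 138,380 in favor — not approved.
Series B: 2/3 of 857632 = 571754.67, rounded up to 571755; 571,755 required, 571,755 in favor — approved.
Series C: a majority of 2747149 is 1373575; 1,373,575 required, 1,374,161 in favor — approved.

Not approved — the Series A shares did not give the required vote.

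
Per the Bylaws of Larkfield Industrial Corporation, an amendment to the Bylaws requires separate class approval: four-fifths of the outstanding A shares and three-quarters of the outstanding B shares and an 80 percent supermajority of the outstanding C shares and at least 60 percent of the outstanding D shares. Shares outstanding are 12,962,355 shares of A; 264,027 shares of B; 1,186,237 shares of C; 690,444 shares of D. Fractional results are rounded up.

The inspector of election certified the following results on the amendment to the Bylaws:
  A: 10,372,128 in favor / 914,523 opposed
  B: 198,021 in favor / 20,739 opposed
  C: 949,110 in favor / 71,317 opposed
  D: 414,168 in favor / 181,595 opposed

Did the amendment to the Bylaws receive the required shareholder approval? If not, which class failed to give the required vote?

Not approved — the D shares did not give the required vote.

A: 4/5 of 12962355 = 10369884; 10,369,884 required, 10,372,128 in favor — approved.
B: 3/4 of 264027 = 198020.25, rounded up to 198021; 198,021 required, 198,021 in favor — approved.
C: 4/5 of 1186237 = 948989.60, rounded up to 948990; 948,990 required, 949,110 in favor — approved.
D: 3/5 of 690444 = 414266.40, rounded up to 414267; 414,267 required, 414,168 in favor — not approved.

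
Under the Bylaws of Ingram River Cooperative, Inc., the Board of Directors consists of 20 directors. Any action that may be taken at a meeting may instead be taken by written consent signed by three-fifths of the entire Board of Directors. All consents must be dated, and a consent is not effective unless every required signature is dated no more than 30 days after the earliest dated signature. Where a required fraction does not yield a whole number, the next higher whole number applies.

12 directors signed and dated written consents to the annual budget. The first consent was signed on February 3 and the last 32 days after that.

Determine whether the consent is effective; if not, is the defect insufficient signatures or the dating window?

Signatures required: three-fifths of 20 — 3/5 of 20 = 12, so 12 needed; 12 signed. Sufficient.
Dating window: the latest signature is 32 days after the earliest; the limit is 30 days. Outside the window.

Not effective — dating-window requirement not satisfied.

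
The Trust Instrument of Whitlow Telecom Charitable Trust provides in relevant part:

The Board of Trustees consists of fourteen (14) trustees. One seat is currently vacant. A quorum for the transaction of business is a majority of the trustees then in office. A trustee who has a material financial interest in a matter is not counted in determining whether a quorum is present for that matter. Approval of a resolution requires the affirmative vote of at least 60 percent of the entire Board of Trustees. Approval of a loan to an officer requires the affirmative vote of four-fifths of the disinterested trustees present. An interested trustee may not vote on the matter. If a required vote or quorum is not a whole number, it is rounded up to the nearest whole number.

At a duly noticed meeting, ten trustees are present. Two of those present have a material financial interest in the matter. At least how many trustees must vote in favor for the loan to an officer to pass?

The loan to an officer requires four-fifths of the disinterested trustees present (10 − 2 = 8).
4/5 of 8 = 6.40, rounded up to 7.

7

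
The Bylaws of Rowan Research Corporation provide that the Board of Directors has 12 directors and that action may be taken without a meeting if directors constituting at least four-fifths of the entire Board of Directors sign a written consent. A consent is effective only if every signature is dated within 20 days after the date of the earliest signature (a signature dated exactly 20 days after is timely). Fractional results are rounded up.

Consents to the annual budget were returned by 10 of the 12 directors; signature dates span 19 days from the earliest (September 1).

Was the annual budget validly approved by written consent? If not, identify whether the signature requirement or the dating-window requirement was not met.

Signatures required: at least four-fifths of 12 — 4/5 of 12 = 9.60, rounded up to 10, so 10 needed; 10 signed. Sufficient.
Dating window: the latest signature is 19 days after the earliest; the limit is 20 days. Within the window.

Effective — both the signature and dating-window requirements are satisfied.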